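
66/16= 33/8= 4.12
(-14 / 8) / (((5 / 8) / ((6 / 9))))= -28 / 15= -1.87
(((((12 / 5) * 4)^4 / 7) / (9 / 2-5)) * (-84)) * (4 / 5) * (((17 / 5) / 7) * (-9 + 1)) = -69306679296 / 109375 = -633661.07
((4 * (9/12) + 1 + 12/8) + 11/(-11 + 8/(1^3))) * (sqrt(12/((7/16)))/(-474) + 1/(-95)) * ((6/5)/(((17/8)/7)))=-0.16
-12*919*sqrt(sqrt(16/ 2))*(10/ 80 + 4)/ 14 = -90981*2^(3/ 4)/ 28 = -5464.69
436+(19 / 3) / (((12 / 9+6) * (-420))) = 4028621 / 9240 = 436.00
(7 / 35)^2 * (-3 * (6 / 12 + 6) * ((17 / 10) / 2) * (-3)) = 1.99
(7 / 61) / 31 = 7 / 1891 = 0.00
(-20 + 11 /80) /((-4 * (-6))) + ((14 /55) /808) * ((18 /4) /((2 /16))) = -1741187 /2133120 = -0.82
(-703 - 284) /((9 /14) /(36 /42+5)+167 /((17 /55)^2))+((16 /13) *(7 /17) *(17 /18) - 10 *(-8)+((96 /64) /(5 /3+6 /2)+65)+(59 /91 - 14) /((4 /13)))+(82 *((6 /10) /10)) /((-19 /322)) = 595056927533147 /32232239225550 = 18.46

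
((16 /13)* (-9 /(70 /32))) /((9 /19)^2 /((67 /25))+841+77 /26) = -111453696 /18577579685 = -0.01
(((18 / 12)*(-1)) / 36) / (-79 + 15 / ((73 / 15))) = 0.00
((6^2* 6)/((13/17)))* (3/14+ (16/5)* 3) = 1261332/455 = 2772.16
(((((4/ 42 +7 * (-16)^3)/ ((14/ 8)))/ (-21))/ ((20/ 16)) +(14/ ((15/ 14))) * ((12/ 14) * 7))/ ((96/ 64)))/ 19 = 21687728/ 879795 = 24.65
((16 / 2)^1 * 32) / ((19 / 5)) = 1280 / 19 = 67.37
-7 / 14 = -0.50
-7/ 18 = -0.39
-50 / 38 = -25 / 19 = -1.32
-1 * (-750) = 750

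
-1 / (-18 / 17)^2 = -289 / 324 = -0.89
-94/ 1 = -94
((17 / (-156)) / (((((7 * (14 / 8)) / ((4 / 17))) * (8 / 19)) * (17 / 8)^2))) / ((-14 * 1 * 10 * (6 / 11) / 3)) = 836 / 19329765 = 0.00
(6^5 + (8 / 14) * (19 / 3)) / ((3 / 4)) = 653488 / 63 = 10372.83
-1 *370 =-370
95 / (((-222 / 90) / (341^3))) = -56503844925 / 37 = -1527130943.92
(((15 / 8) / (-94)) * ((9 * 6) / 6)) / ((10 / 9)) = -243 / 1504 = -0.16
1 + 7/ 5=12/ 5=2.40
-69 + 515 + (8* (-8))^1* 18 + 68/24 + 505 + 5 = -1159/6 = -193.17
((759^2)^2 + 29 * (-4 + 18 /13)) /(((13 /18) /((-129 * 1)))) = -10017807247792854 /169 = -59276965963271.33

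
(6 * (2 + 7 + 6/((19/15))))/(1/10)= 15660/19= 824.21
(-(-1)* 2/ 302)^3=1/ 3442951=0.00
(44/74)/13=22/481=0.05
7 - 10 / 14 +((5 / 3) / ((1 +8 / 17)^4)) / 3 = 31522147 / 4921875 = 6.40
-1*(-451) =451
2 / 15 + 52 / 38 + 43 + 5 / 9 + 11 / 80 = 123653 / 2736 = 45.19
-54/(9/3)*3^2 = -162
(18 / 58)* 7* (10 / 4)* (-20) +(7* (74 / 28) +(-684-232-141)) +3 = -1144.12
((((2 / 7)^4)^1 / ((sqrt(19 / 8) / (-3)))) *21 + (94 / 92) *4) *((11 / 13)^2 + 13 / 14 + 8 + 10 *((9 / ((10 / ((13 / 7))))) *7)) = 14083127 / 27209- 43148304 *sqrt(38) / 7709611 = 483.09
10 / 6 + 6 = 23 / 3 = 7.67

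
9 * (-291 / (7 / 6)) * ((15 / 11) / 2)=-117855 / 77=-1530.58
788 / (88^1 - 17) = 788 / 71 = 11.10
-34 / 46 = -0.74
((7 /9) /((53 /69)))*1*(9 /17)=0.54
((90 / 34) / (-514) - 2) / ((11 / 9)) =-157689 / 96118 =-1.64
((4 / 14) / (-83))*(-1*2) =4 / 581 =0.01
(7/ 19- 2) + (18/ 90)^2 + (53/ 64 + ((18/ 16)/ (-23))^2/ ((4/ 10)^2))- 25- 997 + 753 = -269.75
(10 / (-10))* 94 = -94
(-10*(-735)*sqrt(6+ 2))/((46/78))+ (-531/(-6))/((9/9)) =177/2+ 573300*sqrt(2)/23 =35339.31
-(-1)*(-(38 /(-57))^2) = -4 /9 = -0.44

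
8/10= 4/5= 0.80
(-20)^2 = 400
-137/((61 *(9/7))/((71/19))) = -68089/10431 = -6.53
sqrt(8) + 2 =2 + 2 * sqrt(2) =4.83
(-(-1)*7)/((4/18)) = 63/2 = 31.50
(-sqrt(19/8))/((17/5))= -5 * sqrt(38)/68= -0.45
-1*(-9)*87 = 783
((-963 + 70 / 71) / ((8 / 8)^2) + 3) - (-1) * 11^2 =-59499 / 71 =-838.01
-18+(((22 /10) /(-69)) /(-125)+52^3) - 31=6061606886 /43125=140559.00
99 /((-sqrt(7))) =-99 * sqrt(7) /7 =-37.42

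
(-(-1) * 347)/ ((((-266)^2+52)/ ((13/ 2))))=4511/ 141616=0.03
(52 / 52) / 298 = 0.00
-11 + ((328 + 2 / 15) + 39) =5342 / 15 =356.13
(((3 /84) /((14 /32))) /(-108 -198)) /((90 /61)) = -61 /337365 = -0.00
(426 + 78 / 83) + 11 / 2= 71785 / 166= 432.44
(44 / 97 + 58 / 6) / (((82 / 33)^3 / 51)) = 1799185905 / 53482696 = 33.64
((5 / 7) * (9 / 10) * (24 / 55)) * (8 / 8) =108 / 385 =0.28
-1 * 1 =-1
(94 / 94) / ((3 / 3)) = 1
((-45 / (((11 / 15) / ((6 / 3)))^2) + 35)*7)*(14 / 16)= -1776985 / 968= -1835.73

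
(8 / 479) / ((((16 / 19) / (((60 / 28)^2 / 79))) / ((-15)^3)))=-14428125 / 3708418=-3.89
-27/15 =-9/5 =-1.80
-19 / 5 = -3.80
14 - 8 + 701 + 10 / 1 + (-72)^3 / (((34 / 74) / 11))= -151899747 / 17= -8935279.24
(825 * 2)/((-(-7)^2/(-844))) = 1392600/49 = 28420.41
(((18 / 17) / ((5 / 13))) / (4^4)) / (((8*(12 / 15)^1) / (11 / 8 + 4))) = 5031 / 557056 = 0.01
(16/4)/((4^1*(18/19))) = 19/18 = 1.06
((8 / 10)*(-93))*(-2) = 744 / 5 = 148.80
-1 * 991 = -991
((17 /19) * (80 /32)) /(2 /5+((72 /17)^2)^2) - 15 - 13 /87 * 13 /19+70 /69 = -48014939308421 /3409957617412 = -14.08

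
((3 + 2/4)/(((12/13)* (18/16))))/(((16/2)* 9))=91/1944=0.05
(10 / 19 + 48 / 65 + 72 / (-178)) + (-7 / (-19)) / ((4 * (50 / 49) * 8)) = 30655411 / 35172800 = 0.87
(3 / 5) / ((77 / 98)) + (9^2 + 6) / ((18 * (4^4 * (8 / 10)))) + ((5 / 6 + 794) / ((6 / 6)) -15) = 87929101 / 112640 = 780.62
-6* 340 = -2040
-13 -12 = -25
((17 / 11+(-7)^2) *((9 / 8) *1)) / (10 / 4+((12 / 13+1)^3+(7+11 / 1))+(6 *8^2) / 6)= 305383 / 491997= 0.62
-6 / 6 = -1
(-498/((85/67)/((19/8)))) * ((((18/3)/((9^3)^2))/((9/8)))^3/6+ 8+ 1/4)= -8478140713274074038331775/1102295001621161544624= -7691.35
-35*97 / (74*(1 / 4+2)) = -6790 / 333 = -20.39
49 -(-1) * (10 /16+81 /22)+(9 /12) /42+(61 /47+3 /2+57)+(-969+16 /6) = -18526619 /21714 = -853.21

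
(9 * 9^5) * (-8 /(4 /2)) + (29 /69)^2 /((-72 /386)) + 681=-364230888181 /171396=-2125083.95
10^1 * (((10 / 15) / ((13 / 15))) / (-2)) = -50 / 13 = -3.85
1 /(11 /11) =1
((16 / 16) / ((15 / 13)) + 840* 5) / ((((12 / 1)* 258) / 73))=4599949 / 46440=99.05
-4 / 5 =-0.80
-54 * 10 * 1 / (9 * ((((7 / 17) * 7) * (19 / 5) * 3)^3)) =-12282500 / 7262590419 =-0.00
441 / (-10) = -441 / 10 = -44.10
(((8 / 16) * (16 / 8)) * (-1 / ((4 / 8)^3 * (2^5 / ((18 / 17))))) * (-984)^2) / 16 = -272322 / 17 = -16018.94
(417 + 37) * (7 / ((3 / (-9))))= -9534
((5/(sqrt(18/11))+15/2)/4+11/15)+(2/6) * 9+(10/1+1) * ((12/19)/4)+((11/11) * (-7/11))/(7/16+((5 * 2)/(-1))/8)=5 * sqrt(22)/24+2650181/326040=9.11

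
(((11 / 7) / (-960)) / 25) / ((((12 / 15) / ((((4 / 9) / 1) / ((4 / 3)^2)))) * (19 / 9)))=-33 / 3404800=-0.00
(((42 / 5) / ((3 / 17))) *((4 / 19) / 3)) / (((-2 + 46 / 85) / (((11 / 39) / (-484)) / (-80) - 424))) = 117752192537 / 121286880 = 970.86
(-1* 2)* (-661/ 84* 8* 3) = 2644/ 7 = 377.71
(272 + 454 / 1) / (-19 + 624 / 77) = -66.63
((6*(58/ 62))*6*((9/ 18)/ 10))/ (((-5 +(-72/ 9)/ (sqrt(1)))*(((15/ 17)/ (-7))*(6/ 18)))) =31059/ 10075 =3.08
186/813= 62/271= 0.23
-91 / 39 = -2.33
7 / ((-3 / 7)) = -16.33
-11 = -11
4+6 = 10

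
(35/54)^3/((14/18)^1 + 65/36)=42875/406782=0.11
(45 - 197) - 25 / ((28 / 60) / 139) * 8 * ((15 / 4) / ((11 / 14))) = -3129172 / 11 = -284470.18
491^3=118370771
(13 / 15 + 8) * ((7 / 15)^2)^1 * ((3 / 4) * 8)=11.59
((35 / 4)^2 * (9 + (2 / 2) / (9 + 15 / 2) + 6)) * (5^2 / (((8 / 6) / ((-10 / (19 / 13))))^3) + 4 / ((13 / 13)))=-112725402015275 / 28972416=-3890783.63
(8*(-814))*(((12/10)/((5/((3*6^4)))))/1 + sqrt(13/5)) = -151911936/25-6512*sqrt(65)/5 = -6086977.72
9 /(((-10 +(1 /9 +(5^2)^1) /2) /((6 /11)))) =486 /253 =1.92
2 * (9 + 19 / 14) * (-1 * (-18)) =2610 / 7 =372.86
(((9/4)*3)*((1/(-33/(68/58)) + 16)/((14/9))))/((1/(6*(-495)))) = -83532465/406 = -205744.99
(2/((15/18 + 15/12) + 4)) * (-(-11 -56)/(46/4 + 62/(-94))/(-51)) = -50384/1264579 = -0.04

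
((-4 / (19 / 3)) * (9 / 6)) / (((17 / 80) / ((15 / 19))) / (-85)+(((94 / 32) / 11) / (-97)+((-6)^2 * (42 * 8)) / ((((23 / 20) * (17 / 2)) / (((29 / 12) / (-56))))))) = 22528638000 / 1270041492121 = 0.02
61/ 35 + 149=5276/ 35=150.74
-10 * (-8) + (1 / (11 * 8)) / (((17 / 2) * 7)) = 418881 / 5236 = 80.00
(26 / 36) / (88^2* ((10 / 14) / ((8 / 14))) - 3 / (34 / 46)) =221 / 2960838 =0.00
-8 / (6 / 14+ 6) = -56 / 45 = -1.24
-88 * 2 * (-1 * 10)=1760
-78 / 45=-26 / 15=-1.73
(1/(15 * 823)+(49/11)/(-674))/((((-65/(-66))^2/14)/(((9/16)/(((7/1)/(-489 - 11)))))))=177454827/46872319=3.79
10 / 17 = 0.59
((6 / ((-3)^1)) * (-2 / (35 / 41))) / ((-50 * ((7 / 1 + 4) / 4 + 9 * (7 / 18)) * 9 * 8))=-41 / 196875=-0.00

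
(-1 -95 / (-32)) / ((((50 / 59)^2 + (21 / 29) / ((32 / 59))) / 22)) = 139915314 / 6632959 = 21.09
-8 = -8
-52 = -52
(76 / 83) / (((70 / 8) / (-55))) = -3344 / 581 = -5.76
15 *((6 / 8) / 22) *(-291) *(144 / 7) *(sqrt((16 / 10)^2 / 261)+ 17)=-52343.04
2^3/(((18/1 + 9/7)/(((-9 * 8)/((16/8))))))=-224/15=-14.93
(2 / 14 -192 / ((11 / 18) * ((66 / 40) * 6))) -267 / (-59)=-1352632 / 49973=-27.07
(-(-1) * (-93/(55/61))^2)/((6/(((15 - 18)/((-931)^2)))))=-32182929/5243904050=-0.01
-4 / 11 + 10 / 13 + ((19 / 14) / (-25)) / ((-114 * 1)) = 0.41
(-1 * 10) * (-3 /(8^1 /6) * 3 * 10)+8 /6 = 676.33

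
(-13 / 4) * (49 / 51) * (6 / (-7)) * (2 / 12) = 91 / 204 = 0.45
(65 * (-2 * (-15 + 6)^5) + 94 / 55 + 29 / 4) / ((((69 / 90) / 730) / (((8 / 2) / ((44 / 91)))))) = 168280811903295 / 2783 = 60467413547.72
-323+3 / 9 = -968 / 3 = -322.67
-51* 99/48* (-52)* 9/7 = 196911/28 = 7032.54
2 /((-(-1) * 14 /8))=8 /7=1.14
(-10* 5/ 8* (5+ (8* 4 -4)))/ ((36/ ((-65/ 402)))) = 17875/ 19296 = 0.93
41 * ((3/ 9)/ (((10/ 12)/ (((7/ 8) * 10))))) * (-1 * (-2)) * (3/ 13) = 861/ 13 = 66.23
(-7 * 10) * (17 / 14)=-85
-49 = -49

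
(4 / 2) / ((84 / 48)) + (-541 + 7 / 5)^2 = 50954628 / 175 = 291169.30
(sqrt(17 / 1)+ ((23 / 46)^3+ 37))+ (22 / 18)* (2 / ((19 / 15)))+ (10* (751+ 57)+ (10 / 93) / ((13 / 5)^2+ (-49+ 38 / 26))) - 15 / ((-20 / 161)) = sqrt(17)+ 514560287631 / 62448136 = 8243.93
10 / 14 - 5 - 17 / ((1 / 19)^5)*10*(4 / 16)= -1473278965 / 14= -105234211.79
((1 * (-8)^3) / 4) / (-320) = 2 / 5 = 0.40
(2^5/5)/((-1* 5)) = -32/25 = -1.28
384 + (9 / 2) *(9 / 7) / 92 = 494673 / 1288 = 384.06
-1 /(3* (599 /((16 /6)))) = -8 /5391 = -0.00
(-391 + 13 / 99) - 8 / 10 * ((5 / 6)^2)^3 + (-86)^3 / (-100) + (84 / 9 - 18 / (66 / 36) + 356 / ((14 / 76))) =7901.51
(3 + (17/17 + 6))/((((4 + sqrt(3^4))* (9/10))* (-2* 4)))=-25/234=-0.11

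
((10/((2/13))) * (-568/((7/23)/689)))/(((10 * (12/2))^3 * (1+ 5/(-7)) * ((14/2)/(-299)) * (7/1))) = 4373407519/529200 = 8264.19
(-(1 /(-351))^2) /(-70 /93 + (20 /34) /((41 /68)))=-1271 /34906950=-0.00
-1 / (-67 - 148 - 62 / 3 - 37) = 3 / 818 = 0.00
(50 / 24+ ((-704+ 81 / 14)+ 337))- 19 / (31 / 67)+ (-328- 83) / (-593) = -616900393 / 1544172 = -399.50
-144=-144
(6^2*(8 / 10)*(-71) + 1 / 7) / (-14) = 71563 / 490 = 146.05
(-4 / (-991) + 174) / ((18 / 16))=1379504 / 8919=154.67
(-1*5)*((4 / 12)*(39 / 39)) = -5 / 3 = -1.67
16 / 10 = 8 / 5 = 1.60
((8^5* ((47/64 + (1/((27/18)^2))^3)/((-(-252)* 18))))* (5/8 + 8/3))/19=24242888/23560551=1.03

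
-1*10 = -10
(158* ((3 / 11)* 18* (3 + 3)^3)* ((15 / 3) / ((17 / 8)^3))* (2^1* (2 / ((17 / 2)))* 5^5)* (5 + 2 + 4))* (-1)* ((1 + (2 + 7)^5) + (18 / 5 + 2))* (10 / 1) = -69653935300608000000 / 83521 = -833969125137486.38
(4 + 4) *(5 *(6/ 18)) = 40/ 3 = 13.33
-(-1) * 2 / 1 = 2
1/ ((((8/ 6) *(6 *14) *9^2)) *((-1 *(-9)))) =1/ 81648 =0.00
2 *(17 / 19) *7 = 238 / 19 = 12.53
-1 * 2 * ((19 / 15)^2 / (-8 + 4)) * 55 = 3971 / 90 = 44.12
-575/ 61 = -9.43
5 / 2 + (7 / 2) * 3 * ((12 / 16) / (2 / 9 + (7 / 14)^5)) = 4901 / 146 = 33.57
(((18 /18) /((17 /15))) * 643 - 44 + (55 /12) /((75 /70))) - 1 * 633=-32243 /306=-105.37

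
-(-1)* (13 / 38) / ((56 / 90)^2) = 26325 / 29792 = 0.88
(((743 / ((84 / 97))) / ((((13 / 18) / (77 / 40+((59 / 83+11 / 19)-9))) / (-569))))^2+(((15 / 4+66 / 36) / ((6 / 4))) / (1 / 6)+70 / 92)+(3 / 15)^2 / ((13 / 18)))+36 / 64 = 2838328534936231773609786773 / 185600506041600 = 15292676703694.20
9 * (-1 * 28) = -252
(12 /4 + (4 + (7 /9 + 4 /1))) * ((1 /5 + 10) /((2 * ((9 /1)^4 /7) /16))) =100912 /98415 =1.03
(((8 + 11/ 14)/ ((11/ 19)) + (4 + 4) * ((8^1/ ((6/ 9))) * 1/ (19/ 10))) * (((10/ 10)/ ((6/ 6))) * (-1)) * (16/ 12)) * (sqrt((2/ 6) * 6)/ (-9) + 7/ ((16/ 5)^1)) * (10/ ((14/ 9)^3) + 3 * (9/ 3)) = -5124237165/ 2293984 + 113871937 * sqrt(2)/ 1003618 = -2073.31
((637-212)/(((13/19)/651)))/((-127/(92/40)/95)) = -2297232525/3302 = -695709.43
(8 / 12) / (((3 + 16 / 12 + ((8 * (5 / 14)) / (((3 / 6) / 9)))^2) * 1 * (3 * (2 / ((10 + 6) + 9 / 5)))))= 4361 / 5841555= 0.00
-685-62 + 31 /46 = -34331 /46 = -746.33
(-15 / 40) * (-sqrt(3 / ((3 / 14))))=3 * sqrt(14) / 8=1.40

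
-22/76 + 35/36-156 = -155.32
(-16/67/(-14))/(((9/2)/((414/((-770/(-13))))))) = 4784/180565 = 0.03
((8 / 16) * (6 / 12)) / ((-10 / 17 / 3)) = -51 / 40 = -1.28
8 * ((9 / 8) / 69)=3 / 23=0.13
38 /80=19 /40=0.48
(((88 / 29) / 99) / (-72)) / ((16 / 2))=-1 / 18792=-0.00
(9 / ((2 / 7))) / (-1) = -63 / 2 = -31.50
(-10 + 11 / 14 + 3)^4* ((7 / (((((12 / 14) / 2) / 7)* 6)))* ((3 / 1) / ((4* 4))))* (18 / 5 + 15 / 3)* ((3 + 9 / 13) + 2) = 30382669917 / 116480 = 260840.23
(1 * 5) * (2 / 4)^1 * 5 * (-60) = -750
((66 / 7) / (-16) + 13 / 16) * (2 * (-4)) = -25 / 14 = -1.79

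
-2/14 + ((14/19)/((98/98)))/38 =-312/2527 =-0.12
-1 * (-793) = 793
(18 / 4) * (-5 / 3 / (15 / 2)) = -1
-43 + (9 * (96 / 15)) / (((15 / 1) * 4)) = -42.04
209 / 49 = 4.27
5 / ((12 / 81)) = 135 / 4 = 33.75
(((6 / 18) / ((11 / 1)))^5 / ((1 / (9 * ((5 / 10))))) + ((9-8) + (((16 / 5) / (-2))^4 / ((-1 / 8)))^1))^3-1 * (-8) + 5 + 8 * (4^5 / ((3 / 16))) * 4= 6222848948671970554892094642178627 / 160587452575406755142578125000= 38750.53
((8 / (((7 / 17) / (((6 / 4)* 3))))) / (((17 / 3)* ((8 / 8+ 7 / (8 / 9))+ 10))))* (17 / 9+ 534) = 66144 / 151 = 438.04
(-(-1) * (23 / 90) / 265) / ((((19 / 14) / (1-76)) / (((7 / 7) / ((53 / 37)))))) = -5957 / 160113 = -0.04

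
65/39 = 5/3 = 1.67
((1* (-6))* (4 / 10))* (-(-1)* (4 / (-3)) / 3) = 16 / 15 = 1.07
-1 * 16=-16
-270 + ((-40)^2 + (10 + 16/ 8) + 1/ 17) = 22815/ 17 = 1342.06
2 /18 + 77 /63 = 4 /3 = 1.33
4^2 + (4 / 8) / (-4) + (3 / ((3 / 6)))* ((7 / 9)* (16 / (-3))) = -9.01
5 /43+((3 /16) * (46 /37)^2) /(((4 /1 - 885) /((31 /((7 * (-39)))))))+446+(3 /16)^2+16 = 462.15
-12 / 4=-3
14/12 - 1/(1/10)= -53/6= -8.83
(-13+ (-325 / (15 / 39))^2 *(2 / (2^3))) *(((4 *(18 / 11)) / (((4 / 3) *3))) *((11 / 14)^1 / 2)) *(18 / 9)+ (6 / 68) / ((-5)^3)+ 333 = 13674547083 / 59500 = 229824.32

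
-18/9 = -2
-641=-641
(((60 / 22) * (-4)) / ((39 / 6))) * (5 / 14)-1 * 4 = -4604 / 1001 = -4.60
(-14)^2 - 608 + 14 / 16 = -3289 / 8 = -411.12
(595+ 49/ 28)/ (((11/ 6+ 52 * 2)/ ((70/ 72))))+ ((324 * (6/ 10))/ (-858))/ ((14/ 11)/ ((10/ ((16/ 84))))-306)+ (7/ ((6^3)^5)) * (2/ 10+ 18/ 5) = 537181387860467836069/ 97977600814456995840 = 5.48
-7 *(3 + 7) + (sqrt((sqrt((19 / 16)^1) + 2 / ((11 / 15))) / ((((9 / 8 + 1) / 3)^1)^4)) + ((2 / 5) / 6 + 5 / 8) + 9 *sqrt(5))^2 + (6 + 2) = -62 + (263857 + 34560 *sqrt(11) *sqrt(11 *sqrt(19) + 120) + 3433320 *sqrt(5))^2 / 145526990400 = 548.59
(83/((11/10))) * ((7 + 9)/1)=13280/11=1207.27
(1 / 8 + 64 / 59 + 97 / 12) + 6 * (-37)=-301193 / 1416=-212.71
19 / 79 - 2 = -139 / 79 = -1.76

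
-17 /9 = -1.89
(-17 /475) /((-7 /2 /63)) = 0.64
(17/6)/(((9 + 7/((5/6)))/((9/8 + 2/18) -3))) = -10795/37584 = -0.29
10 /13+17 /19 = 411 /247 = 1.66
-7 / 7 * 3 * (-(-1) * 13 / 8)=-39 / 8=-4.88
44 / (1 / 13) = 572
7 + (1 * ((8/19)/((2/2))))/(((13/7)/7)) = 2121/247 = 8.59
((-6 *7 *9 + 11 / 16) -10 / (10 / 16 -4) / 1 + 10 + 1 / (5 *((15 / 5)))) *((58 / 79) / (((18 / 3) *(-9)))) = 22818679 / 4607280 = 4.95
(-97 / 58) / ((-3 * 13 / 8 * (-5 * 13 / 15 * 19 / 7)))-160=-14901756 / 93119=-160.03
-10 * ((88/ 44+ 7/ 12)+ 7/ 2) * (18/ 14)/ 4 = -1095/ 56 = -19.55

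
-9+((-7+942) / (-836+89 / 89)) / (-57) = -85484 / 9519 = -8.98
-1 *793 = -793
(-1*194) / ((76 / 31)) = -3007 / 38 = -79.13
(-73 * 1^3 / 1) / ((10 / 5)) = -73 / 2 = -36.50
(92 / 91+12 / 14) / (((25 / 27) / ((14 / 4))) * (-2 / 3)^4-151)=-371790 / 30041167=-0.01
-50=-50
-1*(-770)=770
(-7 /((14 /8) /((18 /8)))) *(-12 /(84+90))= 18 /29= 0.62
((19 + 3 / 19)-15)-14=-187 / 19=-9.84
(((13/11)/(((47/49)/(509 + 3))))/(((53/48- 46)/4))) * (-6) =375717888/1114135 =337.23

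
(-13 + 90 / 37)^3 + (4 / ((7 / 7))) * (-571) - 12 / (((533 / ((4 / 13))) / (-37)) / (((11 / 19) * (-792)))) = -23884256681209 / 6668518103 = -3581.64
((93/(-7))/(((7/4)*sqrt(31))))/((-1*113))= 12*sqrt(31)/5537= 0.01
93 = 93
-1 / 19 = -0.05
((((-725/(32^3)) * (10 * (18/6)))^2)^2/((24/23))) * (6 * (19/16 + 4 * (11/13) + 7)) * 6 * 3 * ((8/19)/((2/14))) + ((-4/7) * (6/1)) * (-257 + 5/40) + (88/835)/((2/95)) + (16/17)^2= 37805177693501701075688698591/24051881511839200484261888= 1571.82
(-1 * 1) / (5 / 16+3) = -16 / 53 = -0.30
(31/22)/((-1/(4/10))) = -31/55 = -0.56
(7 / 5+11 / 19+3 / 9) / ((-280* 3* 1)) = -659 / 239400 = -0.00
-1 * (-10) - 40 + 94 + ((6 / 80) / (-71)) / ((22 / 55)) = 72701 / 1136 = 64.00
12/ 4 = 3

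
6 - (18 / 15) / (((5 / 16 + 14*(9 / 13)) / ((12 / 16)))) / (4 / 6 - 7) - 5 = 200503 / 197695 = 1.01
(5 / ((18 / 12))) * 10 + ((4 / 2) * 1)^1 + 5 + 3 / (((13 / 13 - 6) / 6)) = 551 / 15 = 36.73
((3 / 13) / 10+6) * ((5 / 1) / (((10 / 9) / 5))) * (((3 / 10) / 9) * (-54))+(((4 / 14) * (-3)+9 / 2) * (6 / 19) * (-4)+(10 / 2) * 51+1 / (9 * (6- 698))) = 87003388 / 13460265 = 6.46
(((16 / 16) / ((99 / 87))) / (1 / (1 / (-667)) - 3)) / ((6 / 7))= -203 / 132660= -0.00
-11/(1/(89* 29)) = -28391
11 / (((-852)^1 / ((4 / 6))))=-11 / 1278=-0.01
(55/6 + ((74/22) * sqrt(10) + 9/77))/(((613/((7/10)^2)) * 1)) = 30023/4045800 + 1813 * sqrt(10)/674300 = 0.02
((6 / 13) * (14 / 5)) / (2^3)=21 / 130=0.16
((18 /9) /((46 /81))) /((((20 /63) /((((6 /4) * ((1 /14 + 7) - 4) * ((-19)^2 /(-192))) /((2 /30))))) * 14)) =-33948801 /329728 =-102.96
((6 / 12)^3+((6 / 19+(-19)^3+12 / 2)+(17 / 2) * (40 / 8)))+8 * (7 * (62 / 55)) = -56404351 / 8360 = -6746.93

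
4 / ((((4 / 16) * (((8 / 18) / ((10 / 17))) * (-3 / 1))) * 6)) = -20 / 17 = -1.18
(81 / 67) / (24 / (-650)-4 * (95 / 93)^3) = -21174698025 / 75324065528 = -0.28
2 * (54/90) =1.20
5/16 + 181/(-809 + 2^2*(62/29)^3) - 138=-41437218511/300438224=-137.92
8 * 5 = 40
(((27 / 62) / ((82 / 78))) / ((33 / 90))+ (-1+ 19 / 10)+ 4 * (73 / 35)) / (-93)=-10151357 / 91016310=-0.11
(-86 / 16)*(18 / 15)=-129 / 20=-6.45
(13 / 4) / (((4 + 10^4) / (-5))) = -65 / 40016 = -0.00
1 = 1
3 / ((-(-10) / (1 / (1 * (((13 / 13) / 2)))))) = 3 / 5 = 0.60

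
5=5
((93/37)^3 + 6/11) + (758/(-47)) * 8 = -2948620997/26187601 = -112.60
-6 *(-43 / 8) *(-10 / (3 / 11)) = -2365 / 2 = -1182.50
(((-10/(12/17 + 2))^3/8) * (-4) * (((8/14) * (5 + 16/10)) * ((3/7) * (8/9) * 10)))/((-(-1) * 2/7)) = 108086000/85169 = 1269.08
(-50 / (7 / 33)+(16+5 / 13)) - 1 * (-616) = 36097 / 91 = 396.67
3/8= 0.38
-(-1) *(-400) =-400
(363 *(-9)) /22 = -297 /2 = -148.50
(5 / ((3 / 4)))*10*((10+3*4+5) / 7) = 1800 / 7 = 257.14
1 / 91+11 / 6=1007 / 546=1.84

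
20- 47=-27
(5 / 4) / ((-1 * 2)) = -5 / 8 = -0.62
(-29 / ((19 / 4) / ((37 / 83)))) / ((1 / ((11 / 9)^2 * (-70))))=284.59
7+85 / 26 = 267 / 26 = 10.27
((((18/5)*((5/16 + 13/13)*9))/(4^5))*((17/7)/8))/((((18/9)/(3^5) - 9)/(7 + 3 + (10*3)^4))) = -81311476833/71598080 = -1135.67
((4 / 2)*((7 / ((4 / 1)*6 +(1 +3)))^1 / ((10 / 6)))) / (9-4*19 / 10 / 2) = 3 / 52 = 0.06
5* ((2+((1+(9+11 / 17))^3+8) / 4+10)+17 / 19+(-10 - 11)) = 551927235 / 373388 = 1478.16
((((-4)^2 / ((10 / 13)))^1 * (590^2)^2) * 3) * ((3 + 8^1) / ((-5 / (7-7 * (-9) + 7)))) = -1280872914921600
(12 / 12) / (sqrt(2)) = 0.71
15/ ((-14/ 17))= -255/ 14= -18.21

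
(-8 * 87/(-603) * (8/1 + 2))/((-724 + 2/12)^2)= 27840/1263730483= 0.00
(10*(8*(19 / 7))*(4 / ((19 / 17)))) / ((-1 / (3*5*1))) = -81600 / 7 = -11657.14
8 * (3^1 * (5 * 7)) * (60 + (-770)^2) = 498086400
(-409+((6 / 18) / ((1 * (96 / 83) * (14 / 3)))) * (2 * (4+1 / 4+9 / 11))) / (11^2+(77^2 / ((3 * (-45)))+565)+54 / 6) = -543366135 / 866302976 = -0.63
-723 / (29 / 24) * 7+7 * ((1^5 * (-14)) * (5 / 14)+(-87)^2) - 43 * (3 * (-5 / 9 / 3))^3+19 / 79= 81448002352 / 1670139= 48767.20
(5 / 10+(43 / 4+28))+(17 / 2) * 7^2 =1823 / 4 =455.75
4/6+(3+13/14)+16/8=277/42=6.60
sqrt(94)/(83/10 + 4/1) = 10 *sqrt(94)/123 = 0.79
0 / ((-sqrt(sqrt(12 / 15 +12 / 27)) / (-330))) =0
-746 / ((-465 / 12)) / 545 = 2984 / 84475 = 0.04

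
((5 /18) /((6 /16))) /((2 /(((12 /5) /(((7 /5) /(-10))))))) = -400 /63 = -6.35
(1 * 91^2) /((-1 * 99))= -8281 /99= -83.65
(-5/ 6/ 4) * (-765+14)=3755/ 24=156.46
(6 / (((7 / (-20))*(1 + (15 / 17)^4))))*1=-5011260 / 469511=-10.67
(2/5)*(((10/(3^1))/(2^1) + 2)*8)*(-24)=-1408/5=-281.60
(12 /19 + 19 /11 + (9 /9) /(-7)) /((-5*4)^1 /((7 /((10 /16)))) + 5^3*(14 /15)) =19452 /1008425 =0.02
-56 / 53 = -1.06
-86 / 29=-2.97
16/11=1.45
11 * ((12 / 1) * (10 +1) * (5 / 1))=7260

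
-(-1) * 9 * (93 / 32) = 26.16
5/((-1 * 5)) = -1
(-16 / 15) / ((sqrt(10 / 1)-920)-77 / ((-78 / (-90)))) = 2704 * sqrt(10) / 2580023025+ 545584 / 516004605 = 0.00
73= 73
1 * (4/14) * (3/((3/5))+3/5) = 8/5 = 1.60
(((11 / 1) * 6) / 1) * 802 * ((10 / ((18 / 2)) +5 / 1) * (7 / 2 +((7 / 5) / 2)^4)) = 604911307 / 500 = 1209822.61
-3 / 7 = -0.43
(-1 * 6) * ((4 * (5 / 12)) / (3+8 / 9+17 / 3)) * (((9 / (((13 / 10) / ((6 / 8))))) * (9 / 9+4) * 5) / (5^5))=-243 / 5590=-0.04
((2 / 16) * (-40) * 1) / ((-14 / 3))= 15 / 14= 1.07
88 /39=2.26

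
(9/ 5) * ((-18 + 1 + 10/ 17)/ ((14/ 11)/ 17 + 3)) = -27621/ 2875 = -9.61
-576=-576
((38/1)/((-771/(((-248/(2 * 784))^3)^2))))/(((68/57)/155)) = -49660268470355/495391406335336448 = -0.00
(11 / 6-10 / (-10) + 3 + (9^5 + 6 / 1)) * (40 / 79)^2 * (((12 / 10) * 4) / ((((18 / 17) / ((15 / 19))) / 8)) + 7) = 191924084000 / 355737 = 539511.17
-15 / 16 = -0.94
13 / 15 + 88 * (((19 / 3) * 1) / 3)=186.64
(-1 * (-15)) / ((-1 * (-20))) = 0.75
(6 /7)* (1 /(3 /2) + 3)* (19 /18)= 209 /63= 3.32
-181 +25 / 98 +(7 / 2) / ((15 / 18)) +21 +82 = -36037 / 490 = -73.54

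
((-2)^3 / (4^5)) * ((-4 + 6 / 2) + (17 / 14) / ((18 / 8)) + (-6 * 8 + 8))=2549 / 8064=0.32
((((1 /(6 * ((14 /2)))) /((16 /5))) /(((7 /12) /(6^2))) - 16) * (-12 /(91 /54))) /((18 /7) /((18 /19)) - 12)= -493452 /41405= -11.92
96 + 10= 106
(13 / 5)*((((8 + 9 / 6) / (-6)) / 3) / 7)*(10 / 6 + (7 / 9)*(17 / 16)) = -88673 / 181440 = -0.49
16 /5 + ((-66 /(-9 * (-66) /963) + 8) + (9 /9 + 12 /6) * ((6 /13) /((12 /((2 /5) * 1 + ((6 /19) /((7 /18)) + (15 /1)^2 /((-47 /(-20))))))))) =-34379404 /406315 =-84.61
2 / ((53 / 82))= 164 / 53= 3.09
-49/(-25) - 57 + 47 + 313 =7624/25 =304.96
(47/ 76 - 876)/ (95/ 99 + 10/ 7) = -366.55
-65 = -65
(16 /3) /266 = 8 /399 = 0.02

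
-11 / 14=-0.79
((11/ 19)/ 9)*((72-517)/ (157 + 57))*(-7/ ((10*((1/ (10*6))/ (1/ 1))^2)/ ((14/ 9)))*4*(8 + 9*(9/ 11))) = 589607200/ 18297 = 32224.26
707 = 707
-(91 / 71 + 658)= -46809 / 71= -659.28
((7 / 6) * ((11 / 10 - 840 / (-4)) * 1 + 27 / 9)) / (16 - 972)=-14987 / 57360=-0.26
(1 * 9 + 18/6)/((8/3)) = 4.50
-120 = -120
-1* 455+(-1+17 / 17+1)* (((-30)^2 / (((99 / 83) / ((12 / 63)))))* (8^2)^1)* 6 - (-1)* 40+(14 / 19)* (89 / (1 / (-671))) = 15758173 / 1463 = 10771.14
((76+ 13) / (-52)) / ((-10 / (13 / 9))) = 89 / 360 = 0.25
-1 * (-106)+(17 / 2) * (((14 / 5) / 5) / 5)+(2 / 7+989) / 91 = 9381678 / 79625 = 117.82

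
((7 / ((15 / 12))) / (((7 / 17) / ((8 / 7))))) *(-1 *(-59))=32096 / 35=917.03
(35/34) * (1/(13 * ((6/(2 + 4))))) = 35/442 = 0.08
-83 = -83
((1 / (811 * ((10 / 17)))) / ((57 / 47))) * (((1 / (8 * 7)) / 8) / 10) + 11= 22780666399 / 2070969600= 11.00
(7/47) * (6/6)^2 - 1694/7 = -11367/47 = -241.85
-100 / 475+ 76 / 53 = 1232 / 1007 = 1.22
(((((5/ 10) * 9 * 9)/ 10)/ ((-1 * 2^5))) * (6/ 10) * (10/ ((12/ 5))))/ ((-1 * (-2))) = -81/ 512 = -0.16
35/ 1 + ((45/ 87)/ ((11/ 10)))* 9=12515/ 319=39.23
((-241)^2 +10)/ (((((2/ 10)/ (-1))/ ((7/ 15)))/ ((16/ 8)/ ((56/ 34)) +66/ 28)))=-1452275/ 3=-484091.67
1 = 1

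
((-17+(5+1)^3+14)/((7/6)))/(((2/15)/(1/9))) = 1065/7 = 152.14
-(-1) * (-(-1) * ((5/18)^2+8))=2617/324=8.08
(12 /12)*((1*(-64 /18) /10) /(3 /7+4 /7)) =-0.36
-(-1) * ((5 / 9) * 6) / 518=5 / 777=0.01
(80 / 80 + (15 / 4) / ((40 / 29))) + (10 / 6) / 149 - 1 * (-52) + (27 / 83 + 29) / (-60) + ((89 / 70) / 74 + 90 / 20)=6125094435 / 102497696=59.76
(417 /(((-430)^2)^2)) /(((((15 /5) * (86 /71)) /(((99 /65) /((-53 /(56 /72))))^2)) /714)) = 20889248457 /17446998767350750000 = 0.00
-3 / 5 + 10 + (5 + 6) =102 / 5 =20.40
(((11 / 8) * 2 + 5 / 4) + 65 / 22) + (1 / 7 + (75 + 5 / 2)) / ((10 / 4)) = 29269 / 770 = 38.01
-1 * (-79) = 79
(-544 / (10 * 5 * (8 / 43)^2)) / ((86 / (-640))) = 2339.20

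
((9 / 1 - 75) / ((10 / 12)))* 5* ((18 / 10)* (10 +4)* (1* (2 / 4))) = -24948 / 5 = -4989.60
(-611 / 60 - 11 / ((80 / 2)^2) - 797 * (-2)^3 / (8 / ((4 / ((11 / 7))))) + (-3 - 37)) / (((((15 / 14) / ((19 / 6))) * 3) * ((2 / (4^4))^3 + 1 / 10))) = 19492.16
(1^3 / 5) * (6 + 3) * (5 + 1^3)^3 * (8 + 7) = 5832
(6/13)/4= 3/26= 0.12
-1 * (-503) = 503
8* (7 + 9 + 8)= 192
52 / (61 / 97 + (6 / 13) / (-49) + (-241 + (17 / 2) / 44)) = -282746464 / 1306002499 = -0.22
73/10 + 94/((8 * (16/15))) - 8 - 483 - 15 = -487.68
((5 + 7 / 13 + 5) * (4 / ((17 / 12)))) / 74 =3288 / 8177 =0.40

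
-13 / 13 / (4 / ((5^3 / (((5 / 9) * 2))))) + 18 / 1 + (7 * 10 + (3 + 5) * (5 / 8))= 519 / 8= 64.88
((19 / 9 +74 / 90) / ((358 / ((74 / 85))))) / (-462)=-74 / 4792725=-0.00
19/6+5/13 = 277/78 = 3.55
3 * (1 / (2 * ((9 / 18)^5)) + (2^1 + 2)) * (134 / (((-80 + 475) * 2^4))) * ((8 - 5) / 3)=201 / 158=1.27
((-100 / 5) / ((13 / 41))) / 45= -164 / 117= -1.40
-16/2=-8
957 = 957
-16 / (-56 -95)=16 / 151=0.11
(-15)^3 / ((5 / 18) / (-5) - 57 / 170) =2581875 / 299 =8635.03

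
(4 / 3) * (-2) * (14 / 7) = -16 / 3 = -5.33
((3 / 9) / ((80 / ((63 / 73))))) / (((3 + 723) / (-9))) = -63 / 1413280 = -0.00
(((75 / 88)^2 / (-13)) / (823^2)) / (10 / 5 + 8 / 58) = -163125 / 4227660035456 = -0.00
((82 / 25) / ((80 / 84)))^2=741321 / 62500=11.86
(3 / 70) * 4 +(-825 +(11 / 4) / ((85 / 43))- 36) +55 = -1914561 / 2380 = -804.44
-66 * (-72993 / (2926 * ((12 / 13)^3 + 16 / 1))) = 481096863 / 4905040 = 98.08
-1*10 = -10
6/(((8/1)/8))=6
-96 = -96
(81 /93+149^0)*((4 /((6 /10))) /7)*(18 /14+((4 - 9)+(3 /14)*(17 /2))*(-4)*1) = 2320 /93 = 24.95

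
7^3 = 343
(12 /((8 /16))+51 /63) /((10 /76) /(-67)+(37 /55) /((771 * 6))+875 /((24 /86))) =112497581460 /14217386436239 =0.01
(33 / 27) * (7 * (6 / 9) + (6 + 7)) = 21.59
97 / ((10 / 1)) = 97 / 10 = 9.70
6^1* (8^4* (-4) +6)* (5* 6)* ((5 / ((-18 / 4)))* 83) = 271874800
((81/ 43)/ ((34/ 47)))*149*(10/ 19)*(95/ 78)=4727025/ 19006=248.71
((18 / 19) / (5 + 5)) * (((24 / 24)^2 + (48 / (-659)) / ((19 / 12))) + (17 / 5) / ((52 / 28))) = 20397816 / 77317175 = 0.26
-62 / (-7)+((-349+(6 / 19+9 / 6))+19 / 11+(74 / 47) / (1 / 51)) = -35247153 / 137522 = -256.30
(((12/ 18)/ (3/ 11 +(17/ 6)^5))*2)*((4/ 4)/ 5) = 0.00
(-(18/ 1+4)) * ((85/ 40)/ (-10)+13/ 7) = -10131/ 280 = -36.18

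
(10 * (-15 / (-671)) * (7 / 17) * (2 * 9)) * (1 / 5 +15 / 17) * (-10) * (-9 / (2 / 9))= 140842800 / 193919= 726.30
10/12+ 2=17/6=2.83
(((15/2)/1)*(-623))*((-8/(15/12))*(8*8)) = 1913856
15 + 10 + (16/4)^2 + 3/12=165/4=41.25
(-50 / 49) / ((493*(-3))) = 50 / 72471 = 0.00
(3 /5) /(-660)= -1 /1100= -0.00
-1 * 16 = -16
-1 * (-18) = 18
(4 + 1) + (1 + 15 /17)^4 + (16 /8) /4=3015883 /167042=18.05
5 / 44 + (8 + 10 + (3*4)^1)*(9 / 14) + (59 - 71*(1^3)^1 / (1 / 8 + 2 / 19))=-354113 / 1540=-229.94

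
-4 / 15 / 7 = -0.04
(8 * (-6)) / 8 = -6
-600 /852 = -0.70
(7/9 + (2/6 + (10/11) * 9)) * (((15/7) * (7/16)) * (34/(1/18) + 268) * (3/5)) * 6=27600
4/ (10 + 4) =2/ 7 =0.29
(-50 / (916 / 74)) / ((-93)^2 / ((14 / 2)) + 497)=-6475 / 2777312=-0.00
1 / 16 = 0.06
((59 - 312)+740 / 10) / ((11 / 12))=-2148 / 11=-195.27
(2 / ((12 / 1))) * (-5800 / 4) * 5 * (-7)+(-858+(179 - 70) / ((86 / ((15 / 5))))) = 1961867 / 258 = 7604.14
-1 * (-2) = 2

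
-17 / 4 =-4.25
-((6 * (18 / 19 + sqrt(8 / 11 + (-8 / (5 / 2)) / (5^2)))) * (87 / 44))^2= -12652862661 / 60061375-1226178 * sqrt(11330) / 632225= -417.11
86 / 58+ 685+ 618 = 37830 / 29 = 1304.48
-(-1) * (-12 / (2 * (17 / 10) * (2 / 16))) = -480 / 17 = -28.24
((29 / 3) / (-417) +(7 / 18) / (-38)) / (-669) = 353 / 7067316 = 0.00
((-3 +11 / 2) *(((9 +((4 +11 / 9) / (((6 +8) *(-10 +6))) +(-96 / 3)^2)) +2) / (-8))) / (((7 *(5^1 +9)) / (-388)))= 252972605 / 197568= 1280.43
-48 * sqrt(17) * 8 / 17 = -384 * sqrt(17) / 17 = -93.13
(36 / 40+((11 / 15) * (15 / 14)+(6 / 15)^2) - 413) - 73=-84727 / 175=-484.15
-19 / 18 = -1.06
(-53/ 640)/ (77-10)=-53/ 42880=-0.00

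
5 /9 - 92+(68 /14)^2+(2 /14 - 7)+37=-16630 /441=-37.71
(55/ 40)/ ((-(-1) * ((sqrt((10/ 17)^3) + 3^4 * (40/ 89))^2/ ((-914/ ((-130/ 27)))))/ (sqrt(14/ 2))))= -58847861922725691 * sqrt(1190)/ 157130622055149886000 + 9526576809410168931 * sqrt(7)/ 48347883709276888000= 0.51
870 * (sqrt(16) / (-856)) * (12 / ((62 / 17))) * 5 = -221850 / 3317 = -66.88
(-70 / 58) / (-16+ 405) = -35 / 11281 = -0.00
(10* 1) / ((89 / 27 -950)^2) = 7290 / 653364721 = 0.00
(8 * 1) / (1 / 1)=8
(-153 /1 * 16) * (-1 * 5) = 12240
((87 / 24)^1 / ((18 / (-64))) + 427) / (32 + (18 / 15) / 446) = 4155605 / 321147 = 12.94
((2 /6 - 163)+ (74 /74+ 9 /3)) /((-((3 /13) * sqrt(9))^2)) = 331.05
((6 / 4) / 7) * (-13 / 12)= -13 / 56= -0.23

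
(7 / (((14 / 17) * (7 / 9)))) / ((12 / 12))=153 / 14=10.93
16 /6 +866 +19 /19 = 2609 /3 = 869.67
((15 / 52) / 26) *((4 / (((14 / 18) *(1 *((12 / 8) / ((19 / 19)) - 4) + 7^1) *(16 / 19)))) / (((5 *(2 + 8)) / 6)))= 171 / 94640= 0.00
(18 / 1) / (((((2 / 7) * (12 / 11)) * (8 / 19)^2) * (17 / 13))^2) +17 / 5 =653552818341 / 189399040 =3450.67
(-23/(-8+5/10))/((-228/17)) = -391/1710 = -0.23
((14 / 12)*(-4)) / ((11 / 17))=-7.21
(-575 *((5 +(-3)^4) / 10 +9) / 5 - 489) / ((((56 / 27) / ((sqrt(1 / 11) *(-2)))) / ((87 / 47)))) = 843291 *sqrt(11) / 2068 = 1352.46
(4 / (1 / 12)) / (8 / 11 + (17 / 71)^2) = 2661648 / 43507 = 61.18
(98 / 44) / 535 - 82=-965091 / 11770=-82.00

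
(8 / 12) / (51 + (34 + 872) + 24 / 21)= 0.00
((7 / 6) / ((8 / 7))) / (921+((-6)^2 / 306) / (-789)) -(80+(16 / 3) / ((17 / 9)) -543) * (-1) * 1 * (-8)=12369977654967 / 3360116912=3681.41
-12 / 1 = -12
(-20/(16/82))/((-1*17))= 205/34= 6.03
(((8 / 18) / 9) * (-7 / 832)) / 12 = -7 / 202176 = -0.00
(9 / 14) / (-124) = -0.01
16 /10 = 8 /5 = 1.60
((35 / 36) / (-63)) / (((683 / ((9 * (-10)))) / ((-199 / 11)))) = -4975 / 135234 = -0.04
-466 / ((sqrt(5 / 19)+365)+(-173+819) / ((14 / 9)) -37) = -161235767 / 257176363+11417*sqrt(95) / 257176363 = -0.63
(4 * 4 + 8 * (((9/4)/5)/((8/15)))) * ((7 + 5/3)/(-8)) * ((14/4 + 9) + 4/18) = -270907/864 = -313.55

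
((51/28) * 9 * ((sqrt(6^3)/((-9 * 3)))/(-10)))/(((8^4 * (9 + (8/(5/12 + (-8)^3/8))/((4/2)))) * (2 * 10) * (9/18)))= 1853 * sqrt(6)/1862041600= 0.00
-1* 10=-10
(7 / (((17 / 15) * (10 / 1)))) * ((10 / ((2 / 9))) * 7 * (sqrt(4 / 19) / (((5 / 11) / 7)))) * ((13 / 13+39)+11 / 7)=4234923 * sqrt(19) / 323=57150.47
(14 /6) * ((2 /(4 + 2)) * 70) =490 /9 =54.44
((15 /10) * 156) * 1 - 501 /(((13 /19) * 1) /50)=-472908 /13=-36377.54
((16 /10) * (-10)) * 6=-96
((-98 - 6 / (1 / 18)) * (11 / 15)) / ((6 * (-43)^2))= -1133 / 83205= -0.01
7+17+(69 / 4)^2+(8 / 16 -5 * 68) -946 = -15423 / 16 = -963.94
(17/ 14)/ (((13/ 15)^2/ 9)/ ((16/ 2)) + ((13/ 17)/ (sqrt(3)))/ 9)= 20.41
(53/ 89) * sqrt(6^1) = 53 * sqrt(6)/ 89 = 1.46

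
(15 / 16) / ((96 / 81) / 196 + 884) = 3969 / 3742528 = 0.00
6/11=0.55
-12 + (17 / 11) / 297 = -11.99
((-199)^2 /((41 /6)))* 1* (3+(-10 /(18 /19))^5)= -612835947722056 /807003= -759397360.01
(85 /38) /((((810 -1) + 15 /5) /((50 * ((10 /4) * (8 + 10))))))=95625 /15428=6.20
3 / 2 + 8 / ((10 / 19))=167 / 10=16.70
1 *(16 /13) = 16 /13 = 1.23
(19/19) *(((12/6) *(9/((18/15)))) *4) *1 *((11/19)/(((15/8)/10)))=3520/19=185.26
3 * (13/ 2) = 39/ 2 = 19.50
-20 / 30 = -2 / 3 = -0.67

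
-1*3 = -3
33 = 33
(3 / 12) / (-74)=-1 / 296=-0.00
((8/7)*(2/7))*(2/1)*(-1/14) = -16/343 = -0.05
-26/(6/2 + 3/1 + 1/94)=-2444/565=-4.33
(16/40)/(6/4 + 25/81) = 324/1465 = 0.22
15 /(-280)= -3 /56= -0.05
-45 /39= -1.15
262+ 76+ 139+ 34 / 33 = 478.03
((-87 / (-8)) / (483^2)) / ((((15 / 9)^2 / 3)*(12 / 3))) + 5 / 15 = 20737583 / 62210400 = 0.33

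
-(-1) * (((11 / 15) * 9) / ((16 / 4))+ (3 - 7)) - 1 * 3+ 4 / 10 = -99 / 20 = -4.95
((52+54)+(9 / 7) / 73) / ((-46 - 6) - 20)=-54175 / 36792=-1.47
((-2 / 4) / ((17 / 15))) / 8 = -15 / 272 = -0.06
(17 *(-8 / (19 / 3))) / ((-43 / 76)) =37.95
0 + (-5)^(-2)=1/25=0.04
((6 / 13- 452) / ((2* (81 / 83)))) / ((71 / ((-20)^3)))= 1948840000 / 74763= 26066.90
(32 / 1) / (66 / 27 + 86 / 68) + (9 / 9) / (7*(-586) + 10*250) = 15685649 / 1818270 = 8.63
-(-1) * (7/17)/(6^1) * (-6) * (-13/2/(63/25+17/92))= 104650/105757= 0.99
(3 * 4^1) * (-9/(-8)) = 27/2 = 13.50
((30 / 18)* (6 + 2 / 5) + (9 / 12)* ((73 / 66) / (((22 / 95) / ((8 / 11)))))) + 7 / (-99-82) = 19128107 / 1445466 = 13.23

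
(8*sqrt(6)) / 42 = 4*sqrt(6) / 21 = 0.47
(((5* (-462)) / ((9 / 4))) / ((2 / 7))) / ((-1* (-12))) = -2695 / 9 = -299.44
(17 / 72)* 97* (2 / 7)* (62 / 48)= 51119 / 6048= 8.45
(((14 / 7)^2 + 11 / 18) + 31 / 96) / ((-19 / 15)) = -7105 / 1824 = -3.90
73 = 73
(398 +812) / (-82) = -605 / 41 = -14.76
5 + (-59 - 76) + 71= -59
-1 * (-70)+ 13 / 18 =1273 / 18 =70.72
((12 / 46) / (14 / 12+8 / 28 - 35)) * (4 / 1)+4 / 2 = 63806 / 32407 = 1.97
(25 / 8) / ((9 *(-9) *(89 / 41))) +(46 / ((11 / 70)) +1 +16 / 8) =187595741 / 634392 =295.71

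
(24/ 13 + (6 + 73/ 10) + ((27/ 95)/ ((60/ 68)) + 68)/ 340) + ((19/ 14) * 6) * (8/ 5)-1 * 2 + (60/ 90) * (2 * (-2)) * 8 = 13077307/ 2593500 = 5.04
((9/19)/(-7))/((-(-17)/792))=-7128/2261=-3.15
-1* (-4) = 4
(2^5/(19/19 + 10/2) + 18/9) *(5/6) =55/9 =6.11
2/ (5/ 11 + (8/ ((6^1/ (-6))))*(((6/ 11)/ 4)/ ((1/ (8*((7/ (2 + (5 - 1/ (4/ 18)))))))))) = -110/ 1319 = -0.08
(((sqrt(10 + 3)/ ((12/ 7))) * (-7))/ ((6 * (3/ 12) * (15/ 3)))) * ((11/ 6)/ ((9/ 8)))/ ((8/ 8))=-1078 * sqrt(13)/ 1215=-3.20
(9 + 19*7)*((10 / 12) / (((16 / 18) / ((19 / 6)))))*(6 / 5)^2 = 12141 / 20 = 607.05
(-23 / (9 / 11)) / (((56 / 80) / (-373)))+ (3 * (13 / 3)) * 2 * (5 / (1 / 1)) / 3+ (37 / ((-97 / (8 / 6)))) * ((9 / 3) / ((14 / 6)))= 91798744 / 6111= 15021.89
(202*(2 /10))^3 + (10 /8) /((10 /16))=8242658 /125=65941.26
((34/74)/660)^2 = 289/596336400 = 0.00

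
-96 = -96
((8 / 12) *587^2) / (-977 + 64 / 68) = -11715346 / 49779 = -235.35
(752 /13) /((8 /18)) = 1692 /13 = 130.15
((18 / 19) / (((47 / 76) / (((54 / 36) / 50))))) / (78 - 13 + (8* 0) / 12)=54 / 76375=0.00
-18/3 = -6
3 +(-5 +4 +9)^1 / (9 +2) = 41 / 11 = 3.73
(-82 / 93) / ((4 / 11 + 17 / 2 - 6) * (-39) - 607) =1804 / 1470423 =0.00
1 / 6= 0.17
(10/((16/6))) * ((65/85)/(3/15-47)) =-25/408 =-0.06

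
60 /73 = 0.82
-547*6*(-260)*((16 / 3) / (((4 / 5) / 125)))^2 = 1777750000000 / 3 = 592583333333.33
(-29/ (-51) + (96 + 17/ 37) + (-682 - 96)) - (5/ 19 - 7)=-674.24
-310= -310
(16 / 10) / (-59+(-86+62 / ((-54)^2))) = -11664 / 1056895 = -0.01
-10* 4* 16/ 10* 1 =-64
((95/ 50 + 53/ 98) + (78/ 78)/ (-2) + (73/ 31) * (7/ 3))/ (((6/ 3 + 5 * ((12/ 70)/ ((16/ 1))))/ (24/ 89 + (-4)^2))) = 1962520736/ 33314925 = 58.91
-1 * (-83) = 83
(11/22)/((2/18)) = 9/2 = 4.50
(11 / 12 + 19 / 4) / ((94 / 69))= 391 / 94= 4.16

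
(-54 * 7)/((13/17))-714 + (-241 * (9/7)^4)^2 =32412002337105/74942413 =432492.11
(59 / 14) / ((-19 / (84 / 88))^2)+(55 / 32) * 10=12019709 / 698896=17.20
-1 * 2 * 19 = -38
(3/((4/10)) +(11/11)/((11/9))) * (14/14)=183/22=8.32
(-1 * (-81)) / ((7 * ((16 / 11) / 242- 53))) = -0.22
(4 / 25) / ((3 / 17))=68 / 75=0.91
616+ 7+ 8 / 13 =8107 / 13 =623.62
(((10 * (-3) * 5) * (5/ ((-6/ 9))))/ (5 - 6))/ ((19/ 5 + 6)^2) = -28125/ 2401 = -11.71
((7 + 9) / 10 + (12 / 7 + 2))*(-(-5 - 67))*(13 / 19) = 174096 / 665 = 261.80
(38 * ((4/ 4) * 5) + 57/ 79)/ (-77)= -15067/ 6083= -2.48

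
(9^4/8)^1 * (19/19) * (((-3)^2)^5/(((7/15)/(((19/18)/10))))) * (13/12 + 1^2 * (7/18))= 14449349349/896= 16126505.97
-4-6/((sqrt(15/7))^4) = -5.31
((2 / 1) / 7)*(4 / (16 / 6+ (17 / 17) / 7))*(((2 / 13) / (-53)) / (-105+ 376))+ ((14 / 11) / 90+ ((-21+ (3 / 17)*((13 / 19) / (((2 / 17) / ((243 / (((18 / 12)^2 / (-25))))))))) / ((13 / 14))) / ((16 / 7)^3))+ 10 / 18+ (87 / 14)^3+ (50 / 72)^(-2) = -27808103968912492727 / 3032579221351680000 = -9.17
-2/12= -1/6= -0.17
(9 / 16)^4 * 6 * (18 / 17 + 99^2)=3279876705 / 557056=5887.88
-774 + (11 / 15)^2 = -174029 / 225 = -773.46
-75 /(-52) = 75 /52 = 1.44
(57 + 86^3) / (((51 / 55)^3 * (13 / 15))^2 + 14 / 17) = 7483406523703515625 / 15305350313447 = 488940.56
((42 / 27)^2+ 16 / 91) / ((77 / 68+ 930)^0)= 19132 / 7371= 2.60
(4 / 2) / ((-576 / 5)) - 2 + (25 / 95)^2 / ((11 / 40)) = -2019151 / 1143648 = -1.77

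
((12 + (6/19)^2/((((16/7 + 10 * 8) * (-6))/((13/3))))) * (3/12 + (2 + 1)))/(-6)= -16217825/2495232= -6.50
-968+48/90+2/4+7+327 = -18989/30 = -632.97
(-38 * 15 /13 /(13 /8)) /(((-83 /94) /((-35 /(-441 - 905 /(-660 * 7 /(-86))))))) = 277244352 /118682447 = 2.34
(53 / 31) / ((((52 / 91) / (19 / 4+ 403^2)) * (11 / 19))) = 4579418095 / 5456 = 839336.16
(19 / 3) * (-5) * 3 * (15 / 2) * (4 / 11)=-2850 / 11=-259.09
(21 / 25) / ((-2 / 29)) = -609 / 50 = -12.18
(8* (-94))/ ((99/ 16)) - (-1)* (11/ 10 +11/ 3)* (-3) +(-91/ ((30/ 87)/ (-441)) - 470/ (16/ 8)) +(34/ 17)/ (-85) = 976216081/ 8415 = 116009.04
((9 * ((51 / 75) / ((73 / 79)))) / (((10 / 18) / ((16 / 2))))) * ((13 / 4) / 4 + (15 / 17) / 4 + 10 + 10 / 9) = 21137319 / 18250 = 1158.21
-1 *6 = -6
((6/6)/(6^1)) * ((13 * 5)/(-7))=-65/42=-1.55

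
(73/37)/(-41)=-0.05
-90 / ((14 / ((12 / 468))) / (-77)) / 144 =55 / 624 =0.09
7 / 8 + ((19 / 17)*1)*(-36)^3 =-7091593 / 136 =-52144.07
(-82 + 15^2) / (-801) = -143 / 801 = -0.18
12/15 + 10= 54/5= 10.80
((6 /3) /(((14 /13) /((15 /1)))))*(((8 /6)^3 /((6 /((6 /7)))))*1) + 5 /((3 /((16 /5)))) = 6512 /441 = 14.77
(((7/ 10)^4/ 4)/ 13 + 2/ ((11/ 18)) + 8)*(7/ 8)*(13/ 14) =64506411/ 7040000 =9.16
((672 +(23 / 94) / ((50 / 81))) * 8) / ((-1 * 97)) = -6320526 / 113975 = -55.46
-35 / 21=-5 / 3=-1.67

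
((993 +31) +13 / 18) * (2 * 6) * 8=295120 / 3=98373.33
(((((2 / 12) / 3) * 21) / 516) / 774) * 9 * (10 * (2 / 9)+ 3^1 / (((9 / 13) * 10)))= 1673 / 23963040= 0.00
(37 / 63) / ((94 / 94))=37 / 63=0.59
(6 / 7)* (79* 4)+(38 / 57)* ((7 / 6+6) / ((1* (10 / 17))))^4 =2035649988247 / 136080000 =14959.22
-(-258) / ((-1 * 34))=-129 / 17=-7.59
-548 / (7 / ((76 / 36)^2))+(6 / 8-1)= -349.15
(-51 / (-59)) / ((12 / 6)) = 51 / 118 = 0.43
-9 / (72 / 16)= -2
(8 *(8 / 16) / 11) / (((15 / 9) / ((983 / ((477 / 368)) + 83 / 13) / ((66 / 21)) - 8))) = 51.35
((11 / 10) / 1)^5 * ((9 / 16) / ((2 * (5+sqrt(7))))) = 161051 / 1280000 - 161051 * sqrt(7) / 6400000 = 0.06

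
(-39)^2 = 1521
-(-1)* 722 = 722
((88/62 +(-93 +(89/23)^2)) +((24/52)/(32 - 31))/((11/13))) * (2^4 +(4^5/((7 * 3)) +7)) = -89511142/16399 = -5458.33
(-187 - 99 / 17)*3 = -9834 / 17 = -578.47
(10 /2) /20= 1 /4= 0.25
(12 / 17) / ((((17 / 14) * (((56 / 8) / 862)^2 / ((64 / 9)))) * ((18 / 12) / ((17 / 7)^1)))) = 760877056 / 7497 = 101490.87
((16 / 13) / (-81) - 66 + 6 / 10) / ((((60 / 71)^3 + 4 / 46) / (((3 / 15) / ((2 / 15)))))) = -2835175164683 / 19950215220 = -142.11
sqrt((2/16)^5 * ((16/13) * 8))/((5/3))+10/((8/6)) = 3 * sqrt(13)/1040+15/2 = 7.51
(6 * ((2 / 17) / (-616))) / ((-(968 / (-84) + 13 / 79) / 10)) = -711 / 704803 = -0.00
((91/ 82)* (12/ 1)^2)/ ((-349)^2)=6552/ 4993841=0.00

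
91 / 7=13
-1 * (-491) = 491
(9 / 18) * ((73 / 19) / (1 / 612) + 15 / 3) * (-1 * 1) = -1178.18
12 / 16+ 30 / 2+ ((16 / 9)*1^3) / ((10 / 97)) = 5939 / 180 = 32.99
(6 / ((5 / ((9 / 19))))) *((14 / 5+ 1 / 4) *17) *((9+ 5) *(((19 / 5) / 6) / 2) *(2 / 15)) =17.42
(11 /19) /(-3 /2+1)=-1.16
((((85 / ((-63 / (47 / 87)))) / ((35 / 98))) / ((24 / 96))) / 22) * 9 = -3196 / 957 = -3.34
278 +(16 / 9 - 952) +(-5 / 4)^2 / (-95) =-1839245 / 2736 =-672.24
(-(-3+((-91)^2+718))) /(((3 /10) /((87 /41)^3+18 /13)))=-328026.43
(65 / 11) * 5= 325 / 11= 29.55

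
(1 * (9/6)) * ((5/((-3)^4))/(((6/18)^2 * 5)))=1/6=0.17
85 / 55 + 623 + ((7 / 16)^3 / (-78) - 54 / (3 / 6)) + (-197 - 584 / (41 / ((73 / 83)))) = 3671732712865 / 11959394304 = 307.02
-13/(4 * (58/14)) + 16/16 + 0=25/116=0.22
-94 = -94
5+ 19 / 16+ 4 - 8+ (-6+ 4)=3 / 16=0.19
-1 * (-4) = 4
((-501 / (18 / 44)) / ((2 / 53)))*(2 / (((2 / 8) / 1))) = -778888 / 3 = -259629.33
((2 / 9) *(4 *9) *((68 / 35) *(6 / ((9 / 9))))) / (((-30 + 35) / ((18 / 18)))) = 3264 / 175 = 18.65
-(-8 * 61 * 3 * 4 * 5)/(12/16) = 39040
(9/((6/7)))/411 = 7/274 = 0.03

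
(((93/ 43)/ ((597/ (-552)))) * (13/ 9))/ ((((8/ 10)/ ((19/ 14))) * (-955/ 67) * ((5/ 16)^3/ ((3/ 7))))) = 48330493952/ 10010620375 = 4.83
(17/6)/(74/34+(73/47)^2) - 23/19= -11651369/19645164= -0.59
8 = 8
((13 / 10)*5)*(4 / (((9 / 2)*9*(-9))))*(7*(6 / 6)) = -364 / 729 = -0.50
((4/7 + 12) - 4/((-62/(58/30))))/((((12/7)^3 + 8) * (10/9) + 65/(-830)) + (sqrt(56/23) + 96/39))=33885782266639724148/44639882694428970685 - 174666738932732592 * sqrt(322)/44639882694428970685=0.69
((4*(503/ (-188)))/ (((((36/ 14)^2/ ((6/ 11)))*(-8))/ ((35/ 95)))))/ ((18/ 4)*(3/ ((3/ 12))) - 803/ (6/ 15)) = -172529/ 8289747576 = -0.00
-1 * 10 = -10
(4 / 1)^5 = 1024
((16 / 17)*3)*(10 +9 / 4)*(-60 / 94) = -17640 / 799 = -22.08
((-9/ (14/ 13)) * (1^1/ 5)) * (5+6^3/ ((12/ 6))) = -13221/ 70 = -188.87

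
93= 93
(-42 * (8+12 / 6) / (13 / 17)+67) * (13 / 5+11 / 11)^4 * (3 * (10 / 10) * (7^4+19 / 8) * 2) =-729991372932 / 625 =-1167986196.69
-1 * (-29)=29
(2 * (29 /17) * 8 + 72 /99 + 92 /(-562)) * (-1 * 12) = -17566056 /52547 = -334.29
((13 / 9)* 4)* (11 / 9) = 572 / 81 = 7.06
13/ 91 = 1/ 7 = 0.14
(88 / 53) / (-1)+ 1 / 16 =-1.60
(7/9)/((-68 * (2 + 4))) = -7/3672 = -0.00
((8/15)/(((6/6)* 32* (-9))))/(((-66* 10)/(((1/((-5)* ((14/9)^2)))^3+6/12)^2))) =220960689627864481/315714224539929600000000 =0.00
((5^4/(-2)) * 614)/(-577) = 191875/577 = 332.54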